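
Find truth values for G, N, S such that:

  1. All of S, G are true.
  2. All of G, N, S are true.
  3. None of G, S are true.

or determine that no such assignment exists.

Case G = True:
  Constraint (3) is violated (G=T) — contradiction.
Case G = False:
  Constraint (1) is violated (G=F) — contradiction.
Both cases fail — unsatisfiable.

Unsatisfiable — no assignment works.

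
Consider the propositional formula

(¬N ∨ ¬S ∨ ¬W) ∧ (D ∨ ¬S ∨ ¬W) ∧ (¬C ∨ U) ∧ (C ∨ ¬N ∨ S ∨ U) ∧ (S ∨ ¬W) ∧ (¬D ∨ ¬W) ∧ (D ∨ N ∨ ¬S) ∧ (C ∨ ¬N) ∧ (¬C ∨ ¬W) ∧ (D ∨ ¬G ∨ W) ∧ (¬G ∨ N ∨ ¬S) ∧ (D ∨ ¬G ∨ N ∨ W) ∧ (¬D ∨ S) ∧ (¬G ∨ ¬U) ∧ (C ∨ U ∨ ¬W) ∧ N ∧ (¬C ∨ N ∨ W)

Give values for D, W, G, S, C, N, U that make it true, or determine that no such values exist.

Unit clause (N) forces N = True.
In (C ∨ ¬N) only C is left, so C = True.
In (¬C ∨ ¬W) only ¬W is left, so W = False.
In (¬C ∨ U) only U is left, so U = True.
In (¬G ∨ ¬U) only ¬G is left, so G = False.
Set D = False.
Set S = False.
All clauses satisfied.

D: False, W: False, G: False, S: False, C: True, N: True, U: True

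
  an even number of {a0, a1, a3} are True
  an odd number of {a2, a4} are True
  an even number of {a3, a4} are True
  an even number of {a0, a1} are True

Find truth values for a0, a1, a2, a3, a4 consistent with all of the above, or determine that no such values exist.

a0 = True; a1 = True; a2 = True; a3 = False; a4 = False

{a0, a1, a3}: 2 true → even ✓
{a2, a4}: 1 true → odd ✓
{a3, a4}: 0 true → even ✓
{a0, a1}: 2 true → even ✓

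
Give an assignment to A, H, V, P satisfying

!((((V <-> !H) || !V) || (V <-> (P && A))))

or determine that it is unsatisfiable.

A=T; H=T; V=T; P=F

  !((((V <-> !H) || !V) || (V <-> (P && A)))) = True
    ((V <-> !H) || !V) || (V <-> (P && A)) = False
      (V <-> !H) || !V = False
        V <-> !H = False
          !H = False
        !V = False
      V <-> (P && A) = False
        P && A = False
The formula evaluates to True.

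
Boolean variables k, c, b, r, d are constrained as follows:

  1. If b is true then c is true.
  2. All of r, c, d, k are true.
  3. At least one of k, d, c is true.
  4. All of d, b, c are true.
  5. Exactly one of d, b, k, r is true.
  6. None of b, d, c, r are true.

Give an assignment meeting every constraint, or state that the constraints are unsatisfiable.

Case c = True:
  Constraint (6) is violated (c=T) — contradiction.
Case c = False:
  Constraint (2) is violated (c=F) — contradiction.
Both cases fail — unsatisfiable.

UNSATISFIABLE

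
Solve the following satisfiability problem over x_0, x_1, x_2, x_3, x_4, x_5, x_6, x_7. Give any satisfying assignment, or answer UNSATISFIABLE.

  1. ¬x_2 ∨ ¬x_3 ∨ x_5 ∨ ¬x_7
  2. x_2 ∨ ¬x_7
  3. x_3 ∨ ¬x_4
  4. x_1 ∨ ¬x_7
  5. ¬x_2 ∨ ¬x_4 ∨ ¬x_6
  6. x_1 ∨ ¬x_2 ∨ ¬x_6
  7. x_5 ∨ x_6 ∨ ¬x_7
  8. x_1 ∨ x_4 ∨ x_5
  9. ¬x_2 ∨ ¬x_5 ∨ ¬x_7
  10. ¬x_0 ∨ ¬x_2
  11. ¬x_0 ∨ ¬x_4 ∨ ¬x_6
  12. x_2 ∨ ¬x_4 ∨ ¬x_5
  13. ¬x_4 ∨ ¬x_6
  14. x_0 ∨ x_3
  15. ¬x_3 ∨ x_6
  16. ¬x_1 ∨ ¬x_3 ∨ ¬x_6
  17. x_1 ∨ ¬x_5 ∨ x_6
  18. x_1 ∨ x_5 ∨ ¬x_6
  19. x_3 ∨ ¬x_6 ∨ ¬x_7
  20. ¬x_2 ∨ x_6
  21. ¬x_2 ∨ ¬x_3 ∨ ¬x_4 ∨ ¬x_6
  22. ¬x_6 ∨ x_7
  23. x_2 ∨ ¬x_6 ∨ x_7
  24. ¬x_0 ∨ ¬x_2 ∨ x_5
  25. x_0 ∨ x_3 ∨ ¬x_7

Set x_0 = True.
  then (¬x_0 ∨ ¬x_2) forces x_2 = False.
  then (x_2 ∨ ¬x_7) forces x_7 = False.
  then (¬x_6 ∨ x_7) forces x_6 = False.
  then (¬x_3 ∨ x_6) forces x_3 = False.
  then (x_3 ∨ ¬x_4) forces x_4 = False.
Try x_1 = False:
  (x_1 ∨ x_4 ∨ x_5) forces x_5 = True.
  clause (x_1 ∨ ¬x_5 ∨ x_6) is falsified — backtrack.
So x_1 = True.
Set x_5 = True.
All clauses satisfied.

x_0: True, x_1: True, x_2: False, x_3: False, x_4: False, x_5: True, x_6: False, x_7: False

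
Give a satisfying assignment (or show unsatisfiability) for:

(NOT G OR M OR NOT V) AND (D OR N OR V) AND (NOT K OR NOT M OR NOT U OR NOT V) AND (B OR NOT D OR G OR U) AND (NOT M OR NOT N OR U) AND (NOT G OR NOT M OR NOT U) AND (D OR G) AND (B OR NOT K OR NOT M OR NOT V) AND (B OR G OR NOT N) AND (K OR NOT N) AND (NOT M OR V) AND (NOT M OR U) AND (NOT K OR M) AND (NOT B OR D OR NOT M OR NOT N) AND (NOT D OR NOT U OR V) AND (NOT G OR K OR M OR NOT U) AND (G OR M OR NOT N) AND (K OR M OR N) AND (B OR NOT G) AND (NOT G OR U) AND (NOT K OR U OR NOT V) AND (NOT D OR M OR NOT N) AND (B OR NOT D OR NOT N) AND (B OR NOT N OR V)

Set M = True.
  then (NOT M OR V) forces V = True.
  then (NOT M OR U) forces U = True.
  then (NOT K OR NOT M OR NOT U OR NOT V) forces K = False.
  then (NOT G OR NOT M OR NOT U) forces G = False.
  then (D OR G) forces D = True.
  then (K OR NOT N) forces N = False.
Set B = False.
All clauses satisfied.

M=T, V=T, B=F, U=T, N=F, K=F, G=F, D=T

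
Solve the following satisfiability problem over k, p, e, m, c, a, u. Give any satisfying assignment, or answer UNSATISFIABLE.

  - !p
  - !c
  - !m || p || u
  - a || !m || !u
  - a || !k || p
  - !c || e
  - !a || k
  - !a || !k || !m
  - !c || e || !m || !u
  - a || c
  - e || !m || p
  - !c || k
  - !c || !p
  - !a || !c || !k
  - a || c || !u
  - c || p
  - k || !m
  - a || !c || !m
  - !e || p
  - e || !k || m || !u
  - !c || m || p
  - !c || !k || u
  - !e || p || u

UNSATISFIABLE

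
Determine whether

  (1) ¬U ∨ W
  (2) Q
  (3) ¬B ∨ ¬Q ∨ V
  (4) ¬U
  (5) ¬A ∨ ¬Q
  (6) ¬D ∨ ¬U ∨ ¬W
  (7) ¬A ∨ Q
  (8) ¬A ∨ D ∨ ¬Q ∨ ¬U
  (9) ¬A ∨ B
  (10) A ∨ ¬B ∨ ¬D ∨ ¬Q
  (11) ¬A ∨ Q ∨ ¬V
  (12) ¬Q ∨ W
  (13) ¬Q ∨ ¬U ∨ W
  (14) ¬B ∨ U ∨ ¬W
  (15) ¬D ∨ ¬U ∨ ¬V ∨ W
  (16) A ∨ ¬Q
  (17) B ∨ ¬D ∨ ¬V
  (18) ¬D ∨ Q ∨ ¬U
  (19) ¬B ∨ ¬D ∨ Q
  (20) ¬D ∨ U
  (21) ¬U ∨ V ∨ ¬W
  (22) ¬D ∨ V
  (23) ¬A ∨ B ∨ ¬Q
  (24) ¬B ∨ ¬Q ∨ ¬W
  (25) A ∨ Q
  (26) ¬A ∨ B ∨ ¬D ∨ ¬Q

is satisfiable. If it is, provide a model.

The formula is unsatisfiable.

Case U = True:
  Clause (¬U) is falsified — contradiction.
Case U = False:
  (Q) forces Q = True.
  (¬A ∨ ¬Q) forces A = False.
  Clause (A ∨ ¬Q) is falsified — contradiction.
Both cases fail, so the formula is unsatisfiable.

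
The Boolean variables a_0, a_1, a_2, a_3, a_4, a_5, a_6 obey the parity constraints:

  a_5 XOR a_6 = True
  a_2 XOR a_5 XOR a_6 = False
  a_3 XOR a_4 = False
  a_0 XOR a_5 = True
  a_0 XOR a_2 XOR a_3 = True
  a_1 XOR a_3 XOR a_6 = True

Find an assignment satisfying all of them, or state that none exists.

a_0 = False, a_1 = True, a_2 = True, a_3 = False, a_4 = False, a_5 = True, a_6 = False

a_5 XOR a_6 = T XOR F = True ✓
a_2 XOR a_5 XOR a_6 = T XOR T XOR F = False ✓
a_3 XOR a_4 = F XOR F = False ✓
a_0 XOR a_5 = F XOR T = True ✓
a_0 XOR a_2 XOR a_3 = F XOR T XOR F = True ✓
a_1 XOR a_3 XOR a_6 = T XOR F XOR F = True ✓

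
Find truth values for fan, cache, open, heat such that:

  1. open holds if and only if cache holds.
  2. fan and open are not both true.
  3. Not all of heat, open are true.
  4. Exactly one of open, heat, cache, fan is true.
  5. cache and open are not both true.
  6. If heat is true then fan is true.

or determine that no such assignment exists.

fan = True; cache = False; open = False; heat = False

  (1) open=F, cache=F — same ✓
  (2) fan=T, open=F — not both ✓
  (3) {heat, open}: 0/2 true — not all ✓
  (4) {open, heat, cache, fan}: 1 true — exactly one ✓
  (5) cache=F, open=F — not both ✓
  (6) heat=F ⇒ fan: vacuous ✓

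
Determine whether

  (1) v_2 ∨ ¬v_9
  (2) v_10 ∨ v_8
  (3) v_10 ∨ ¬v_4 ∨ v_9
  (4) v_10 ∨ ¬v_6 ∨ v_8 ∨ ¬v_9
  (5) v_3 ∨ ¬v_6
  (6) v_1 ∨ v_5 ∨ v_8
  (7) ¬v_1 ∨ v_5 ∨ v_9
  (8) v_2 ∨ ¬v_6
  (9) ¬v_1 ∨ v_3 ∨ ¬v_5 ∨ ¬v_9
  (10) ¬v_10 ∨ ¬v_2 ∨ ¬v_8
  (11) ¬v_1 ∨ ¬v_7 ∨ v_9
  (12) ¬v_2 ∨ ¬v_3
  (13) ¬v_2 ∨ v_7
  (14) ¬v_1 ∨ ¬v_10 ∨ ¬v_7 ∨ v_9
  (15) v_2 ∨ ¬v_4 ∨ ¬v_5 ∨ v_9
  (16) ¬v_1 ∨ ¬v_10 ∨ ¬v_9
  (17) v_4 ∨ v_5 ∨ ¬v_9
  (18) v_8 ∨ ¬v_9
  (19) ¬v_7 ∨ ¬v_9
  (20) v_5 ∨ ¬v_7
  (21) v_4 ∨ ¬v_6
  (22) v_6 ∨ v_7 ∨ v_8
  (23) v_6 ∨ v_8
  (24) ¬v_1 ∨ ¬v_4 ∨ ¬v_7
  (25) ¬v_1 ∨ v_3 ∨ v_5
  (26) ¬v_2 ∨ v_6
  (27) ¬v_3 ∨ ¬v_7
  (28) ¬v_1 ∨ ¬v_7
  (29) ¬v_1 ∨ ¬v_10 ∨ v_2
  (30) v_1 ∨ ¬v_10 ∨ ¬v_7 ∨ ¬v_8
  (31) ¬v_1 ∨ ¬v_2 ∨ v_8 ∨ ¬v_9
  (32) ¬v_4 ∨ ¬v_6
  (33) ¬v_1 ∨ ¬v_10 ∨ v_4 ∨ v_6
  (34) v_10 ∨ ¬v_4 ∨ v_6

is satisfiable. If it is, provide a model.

Set v_1 = False.
Try v_2 = True:
  (¬v_2 ∨ ¬v_3) forces v_3 = False.
  (v_3 ∨ ¬v_6) forces v_6 = False.
  clause (¬v_2 ∨ v_6) is falsified — backtrack.
So v_2 = False.
  then (v_2 ∨ ¬v_9) forces v_9 = False.
  then (v_2 ∨ ¬v_6) forces v_6 = False.
  then (v_6 ∨ v_8) forces v_8 = True.
Set v_3 = True.
  then (¬v_3 ∨ ¬v_7) forces v_7 = False.
Set v_4 = False.
Set v_5 = False.
Set v_10 = True.
All clauses satisfied.

v_1 = False; v_2 = False; v_3 = True; v_4 = False; v_5 = False; v_6 = False; v_7 = False; v_8 = True; v_9 = False; v_10 = True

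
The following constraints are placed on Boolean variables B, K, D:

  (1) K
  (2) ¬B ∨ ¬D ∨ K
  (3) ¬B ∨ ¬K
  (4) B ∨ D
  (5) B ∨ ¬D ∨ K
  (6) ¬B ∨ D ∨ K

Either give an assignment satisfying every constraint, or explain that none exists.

Unit clause (K) forces K = True.
In (¬B ∨ ¬K) only ¬B is left, so B = False.
In (B ∨ D) only D is left, so D = True.
Check each clause:
  (K): K holds.
  (¬B ∨ ¬D ∨ K): ¬B holds.
  (¬B ∨ ¬K): ¬B holds.
  (B ∨ D): D holds.
  (B ∨ ¬D ∨ K): K holds.
  (¬B ∨ D ∨ K): ¬B holds.
All clauses satisfied.

B = False; K = True; D = True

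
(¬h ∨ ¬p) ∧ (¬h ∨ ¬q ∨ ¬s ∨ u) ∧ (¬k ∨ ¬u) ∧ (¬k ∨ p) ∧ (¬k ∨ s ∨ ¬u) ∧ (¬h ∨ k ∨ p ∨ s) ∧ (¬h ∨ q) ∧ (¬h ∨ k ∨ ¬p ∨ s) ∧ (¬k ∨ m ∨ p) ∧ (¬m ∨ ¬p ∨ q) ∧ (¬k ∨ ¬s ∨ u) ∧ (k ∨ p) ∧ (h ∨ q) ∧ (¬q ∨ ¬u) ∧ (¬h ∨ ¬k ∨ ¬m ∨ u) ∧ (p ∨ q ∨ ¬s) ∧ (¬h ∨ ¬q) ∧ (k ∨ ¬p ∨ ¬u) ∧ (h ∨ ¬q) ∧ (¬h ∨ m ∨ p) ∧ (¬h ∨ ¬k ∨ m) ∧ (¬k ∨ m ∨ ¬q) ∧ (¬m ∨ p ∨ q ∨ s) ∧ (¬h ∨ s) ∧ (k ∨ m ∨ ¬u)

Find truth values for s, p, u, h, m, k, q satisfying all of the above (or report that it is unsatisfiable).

Unsatisfiable — no assignment works.

Case p = True:
  (¬h ∨ ¬p) forces h = False.
  (h ∨ q) forces q = True.
  Clause (h ∨ ¬q) is falsified — contradiction.
Case p = False:
  (¬k ∨ p) forces k = False.
  Clause (k ∨ p) is falsified — contradiction.
Both cases fail, so the formula is unsatisfiable.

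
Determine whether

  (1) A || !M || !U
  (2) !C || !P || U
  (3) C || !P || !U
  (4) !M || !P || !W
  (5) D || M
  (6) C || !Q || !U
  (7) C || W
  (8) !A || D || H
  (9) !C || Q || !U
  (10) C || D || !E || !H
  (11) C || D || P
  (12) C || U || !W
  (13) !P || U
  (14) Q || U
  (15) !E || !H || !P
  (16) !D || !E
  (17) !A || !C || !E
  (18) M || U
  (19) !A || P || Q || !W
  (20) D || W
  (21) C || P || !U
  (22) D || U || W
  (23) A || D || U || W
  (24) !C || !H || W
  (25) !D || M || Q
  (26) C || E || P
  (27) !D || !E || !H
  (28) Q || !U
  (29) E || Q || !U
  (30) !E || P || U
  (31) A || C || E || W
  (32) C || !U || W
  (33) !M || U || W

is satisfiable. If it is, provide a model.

Set A = True.
Set W = True.
Set C = True.
  then (!A || !C || !E) forces E = False.
Try Q = False:
  (!C || Q || !U) forces U = False.
  clause (Q || U) is falsified — backtrack.
So Q = True.
Set M = False.
  then (D || M) forces D = True.
  then (M || U) forces U = True.
Set H = True.
Set P = True.
All clauses satisfied.

A: True; W: True; C: True; Q: True; M: False; H: True; P: True; E: False; U: True; D: True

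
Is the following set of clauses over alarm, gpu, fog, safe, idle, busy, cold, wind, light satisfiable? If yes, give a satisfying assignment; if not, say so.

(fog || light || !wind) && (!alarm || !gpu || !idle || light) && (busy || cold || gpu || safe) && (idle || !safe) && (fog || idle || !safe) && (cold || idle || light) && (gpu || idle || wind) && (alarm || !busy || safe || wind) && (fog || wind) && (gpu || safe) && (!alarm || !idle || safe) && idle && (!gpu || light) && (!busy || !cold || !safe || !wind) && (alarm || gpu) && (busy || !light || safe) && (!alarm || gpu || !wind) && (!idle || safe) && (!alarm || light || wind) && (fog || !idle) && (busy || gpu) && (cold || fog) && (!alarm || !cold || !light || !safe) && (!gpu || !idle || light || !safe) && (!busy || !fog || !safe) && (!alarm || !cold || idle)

alarm = False, gpu = True, fog = True, safe = True, idle = True, busy = False, cold = False, wind = True, light = True

Unit clause (idle) forces idle = True.
In (!idle || safe) only safe is left, so safe = True.
In (fog || !idle) only fog is left, so fog = True.
In (!busy || !fog || !safe) only !busy is left, so busy = False.
In (busy || gpu) only gpu is left, so gpu = True.
In (!gpu || !idle || light || !safe) only light is left, so light = True.
Set alarm = False.
Set cold = False.
Set wind = True.
All clauses satisfied.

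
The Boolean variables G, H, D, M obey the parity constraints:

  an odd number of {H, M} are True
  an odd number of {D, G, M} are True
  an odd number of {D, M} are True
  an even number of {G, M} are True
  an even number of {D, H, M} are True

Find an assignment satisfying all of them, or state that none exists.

G = False, H = True, D = True, M = False

{H, M}: 1 true → odd ✓
{D, G, M}: 1 true → odd ✓
{D, M}: 1 true → odd ✓
{G, M}: 0 true → even ✓
{D, H, M}: 2 true → even ✓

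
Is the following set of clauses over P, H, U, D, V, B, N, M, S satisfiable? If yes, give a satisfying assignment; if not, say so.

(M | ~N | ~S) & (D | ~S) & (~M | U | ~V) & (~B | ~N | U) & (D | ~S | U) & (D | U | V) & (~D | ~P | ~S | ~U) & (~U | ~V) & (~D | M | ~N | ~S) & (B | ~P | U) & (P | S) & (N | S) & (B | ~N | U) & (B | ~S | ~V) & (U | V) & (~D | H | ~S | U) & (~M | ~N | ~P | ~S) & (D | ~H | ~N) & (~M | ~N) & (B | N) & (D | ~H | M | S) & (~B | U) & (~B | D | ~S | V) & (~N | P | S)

P = True, H = True, U = True, D = True, V = False, B = False, N = True, M = False, S = False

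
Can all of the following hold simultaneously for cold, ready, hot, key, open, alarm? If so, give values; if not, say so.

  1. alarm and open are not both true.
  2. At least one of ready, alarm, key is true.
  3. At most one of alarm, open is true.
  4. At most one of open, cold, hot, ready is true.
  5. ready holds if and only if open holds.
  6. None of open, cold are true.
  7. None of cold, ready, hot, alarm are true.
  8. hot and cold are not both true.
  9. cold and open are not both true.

cold = False; ready = False; hot = False; key = True; open = False; alarm = False

  (1) alarm=F, open=F — not both ✓
  (2) {ready, alarm, key}: 1 true — at least one ✓
  (3) {alarm, open}: 0 true — at most one ✓
  (4) {open, cold, hot, ready}: 0 true — at most one ✓
  (5) ready=F, open=F — same ✓
  (6) {open, cold}: 0 true — none ✓
  (7) {cold, ready, hot, alarm}: 0 true — none ✓
  (8) hot=F, cold=F — not both ✓
  (9) cold=F, open=F — not both ✓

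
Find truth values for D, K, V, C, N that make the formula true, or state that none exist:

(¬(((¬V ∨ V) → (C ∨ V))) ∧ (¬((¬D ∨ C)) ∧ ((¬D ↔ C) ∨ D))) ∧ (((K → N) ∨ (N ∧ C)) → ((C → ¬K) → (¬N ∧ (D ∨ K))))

D=T, K=T, V=F, C=F, N=F

  ¬(((¬V ∨ V) → (C ∨ V))) ∧ (¬((¬D ∨ C)) ∧ ((¬D ↔ C) ∨ D)) = True
    ¬(((¬V ∨ V) → (C ∨ V))) = True
      (¬V ∨ V) → (C ∨ V) = False
        ¬V ∨ V = True
          ¬V = True
        C ∨ V = False
    ¬((¬D ∨ C)) ∧ ((¬D ↔ C) ∨ D) = True
      ¬((¬D ∨ C)) = True
        ¬D ∨ C = False
          ¬D = False
      (¬D ↔ C) ∨ D = True
        ¬D ↔ C = True
          ¬D = False
  ((K → N) ∨ (N ∧ C)) → ((C → ¬K) → (¬N ∧ (D ∨ K))) = True
    (K → N) ∨ (N ∧ C) = False
      K → N = False
      N ∧ C = False
    (C → ¬K) → (¬N ∧ (D ∨ K)) = True
      C → ¬K = True
        ¬K = False
      ¬N ∧ (D ∨ K) = True
        ¬N = True
        D ∨ K = True
Both conjuncts True, so the formula holds.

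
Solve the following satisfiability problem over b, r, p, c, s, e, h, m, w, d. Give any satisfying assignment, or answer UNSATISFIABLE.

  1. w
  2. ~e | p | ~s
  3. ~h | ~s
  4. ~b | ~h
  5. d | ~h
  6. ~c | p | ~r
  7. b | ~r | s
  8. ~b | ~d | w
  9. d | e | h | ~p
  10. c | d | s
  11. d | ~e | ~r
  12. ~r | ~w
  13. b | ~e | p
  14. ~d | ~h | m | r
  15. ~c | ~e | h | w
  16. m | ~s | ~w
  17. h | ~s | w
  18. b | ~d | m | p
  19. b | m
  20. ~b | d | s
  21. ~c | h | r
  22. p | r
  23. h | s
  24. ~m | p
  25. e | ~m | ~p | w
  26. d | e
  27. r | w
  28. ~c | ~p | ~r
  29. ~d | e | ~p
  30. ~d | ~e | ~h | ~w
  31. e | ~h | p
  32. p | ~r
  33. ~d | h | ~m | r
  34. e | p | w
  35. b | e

b = True, r = False, p = True, c = False, s = True, e = True, h = False, m = True, w = True, d = False

Unit clause (w) forces w = True.
In (~r | ~w) only ~r is left, so r = False.
In (p | r) only p is left, so p = True.
Set b = True.
  then (~b | ~h) forces h = False.
  then (~c | h | r) forces c = False.
  then (h | s) forces s = True.
  then (m | ~s | ~w) forces m = True.
  then (~d | h | ~m | r) forces d = False.
  then (d | e | h | ~p) forces e = True.
All clauses satisfied.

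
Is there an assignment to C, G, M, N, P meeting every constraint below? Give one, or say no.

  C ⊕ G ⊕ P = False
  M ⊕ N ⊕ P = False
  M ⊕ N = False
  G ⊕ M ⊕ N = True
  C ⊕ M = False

C: True, G: True, M: True, N: True, P: False

C ⊕ G ⊕ P = T ⊕ T ⊕ F = False ✓
M ⊕ N ⊕ P = T ⊕ T ⊕ F = False ✓
M ⊕ N = T ⊕ T = False ✓
G ⊕ M ⊕ N = T ⊕ T ⊕ T = True ✓
C ⊕ M = T ⊕ T = False ✓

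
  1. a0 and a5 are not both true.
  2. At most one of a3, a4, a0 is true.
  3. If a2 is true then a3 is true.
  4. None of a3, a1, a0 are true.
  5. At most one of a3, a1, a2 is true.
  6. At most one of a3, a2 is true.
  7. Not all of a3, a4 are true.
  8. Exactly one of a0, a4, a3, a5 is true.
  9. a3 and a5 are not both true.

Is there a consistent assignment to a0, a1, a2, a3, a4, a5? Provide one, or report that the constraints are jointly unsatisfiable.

a0=F, a1=F, a2=F, a3=F, a4=T, a5=F

  (1) a0=F, a5=F — not both ✓
  (2) {a3, a4, a0}: 1 true — at most one ✓
  (3) a2=F ⇒ a3: vacuous ✓
  (4) {a3, a1, a0}: 0 true — none ✓
  (5) {a3, a1, a2}: 0 true — at most one ✓
  (6) {a3, a2}: 0 true — at most one ✓
  (7) {a3, a4}: 1/2 true — not all ✓
  (8) {a0, a4, a3, a5}: 1 true — exactly one ✓
  (9) a3=F, a5=F — not both ✓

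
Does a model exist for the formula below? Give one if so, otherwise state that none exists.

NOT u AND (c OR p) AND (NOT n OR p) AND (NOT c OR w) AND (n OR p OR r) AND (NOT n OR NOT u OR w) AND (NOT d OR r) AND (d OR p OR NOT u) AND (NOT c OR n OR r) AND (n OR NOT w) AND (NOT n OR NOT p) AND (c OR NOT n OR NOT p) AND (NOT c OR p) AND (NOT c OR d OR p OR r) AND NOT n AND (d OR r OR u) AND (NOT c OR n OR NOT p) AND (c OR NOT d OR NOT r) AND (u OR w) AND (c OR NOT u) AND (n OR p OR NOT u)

Unsatisfiable

Case n = True:
  Clause (NOT n) is falsified — contradiction.
Case n = False:
  (NOT u) forces u = False.
  (n OR NOT w) forces w = False.
  Clause (u OR w) is falsified — contradiction.
Both cases fail, so the formula is unsatisfiable.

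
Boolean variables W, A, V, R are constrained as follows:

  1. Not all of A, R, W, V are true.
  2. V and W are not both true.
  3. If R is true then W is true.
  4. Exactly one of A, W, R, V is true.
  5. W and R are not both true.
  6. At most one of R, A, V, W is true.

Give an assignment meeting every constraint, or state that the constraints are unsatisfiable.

W=F, A=F, V=T, R=F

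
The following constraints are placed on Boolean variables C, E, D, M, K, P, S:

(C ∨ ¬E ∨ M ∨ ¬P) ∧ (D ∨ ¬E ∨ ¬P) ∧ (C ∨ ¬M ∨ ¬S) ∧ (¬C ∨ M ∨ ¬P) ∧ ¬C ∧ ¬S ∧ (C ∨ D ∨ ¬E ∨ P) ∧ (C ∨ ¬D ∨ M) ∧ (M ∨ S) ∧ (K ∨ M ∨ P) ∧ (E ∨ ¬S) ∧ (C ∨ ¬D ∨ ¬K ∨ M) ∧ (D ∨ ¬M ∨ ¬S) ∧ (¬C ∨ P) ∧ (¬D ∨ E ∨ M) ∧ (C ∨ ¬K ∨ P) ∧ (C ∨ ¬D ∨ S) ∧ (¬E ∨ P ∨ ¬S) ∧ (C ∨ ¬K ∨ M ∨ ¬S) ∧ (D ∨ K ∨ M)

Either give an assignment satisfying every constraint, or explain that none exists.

Unit clause (¬C) forces C = False.
Unit clause (¬S) forces S = False.
In (M ∨ S) only M is left, so M = True.
In (C ∨ ¬D ∨ S) only ¬D is left, so D = False.
Set E = False.
Set K = False.
Set P = True.
All clauses satisfied.

C=F; E=F; D=F; M=T; K=F; P=T; S=F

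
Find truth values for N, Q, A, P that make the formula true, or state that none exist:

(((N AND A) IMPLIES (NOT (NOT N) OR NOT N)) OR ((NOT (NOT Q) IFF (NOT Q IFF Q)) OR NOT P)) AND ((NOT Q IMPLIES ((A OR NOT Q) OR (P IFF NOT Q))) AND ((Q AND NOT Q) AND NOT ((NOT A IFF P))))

UNSATISFIABLE

Case Q = True: the conjunct NOT Q is False.
Case Q = False: the conjunct Q is False.
Both cases fail — unsatisfiable.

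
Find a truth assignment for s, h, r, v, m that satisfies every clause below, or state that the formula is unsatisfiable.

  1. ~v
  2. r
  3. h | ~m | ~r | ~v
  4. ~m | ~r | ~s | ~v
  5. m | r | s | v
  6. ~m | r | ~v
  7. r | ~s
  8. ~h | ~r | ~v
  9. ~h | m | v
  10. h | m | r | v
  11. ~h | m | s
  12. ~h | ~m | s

Unit clause (~v) forces v = False.
Unit clause (r) forces r = True.
Set s = False.
Try h = True:
  (~h | m | v) forces m = True.
  clause (~h | ~m | s) is falsified — backtrack.
So h = False.
Set m = True.
All clauses satisfied.

s = False, h = False, r = True, v = False, m = True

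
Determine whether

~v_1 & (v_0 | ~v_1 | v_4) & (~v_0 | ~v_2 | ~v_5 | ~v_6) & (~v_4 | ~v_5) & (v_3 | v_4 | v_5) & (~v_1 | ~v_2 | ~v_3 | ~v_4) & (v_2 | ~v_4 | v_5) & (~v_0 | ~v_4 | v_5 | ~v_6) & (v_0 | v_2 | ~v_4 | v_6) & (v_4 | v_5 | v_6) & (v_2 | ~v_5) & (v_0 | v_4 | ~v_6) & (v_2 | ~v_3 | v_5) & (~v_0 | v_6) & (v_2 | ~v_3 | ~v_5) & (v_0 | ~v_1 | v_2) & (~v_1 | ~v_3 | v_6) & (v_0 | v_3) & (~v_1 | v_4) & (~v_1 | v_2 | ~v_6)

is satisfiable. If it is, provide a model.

Unit clause (~v_1) forces v_1 = False.
Set v_0 = False.
  then (v_0 | v_3) forces v_3 = True.
Try v_2 = False:
  (v_2 | ~v_5) forces v_5 = False.
  clause (v_2 | ~v_3 | v_5) is falsified — backtrack.
So v_2 = True.
Set v_4 = True.
  then (~v_4 | ~v_5) forces v_5 = False.
Set v_6 = False.
All clauses satisfied.

v_0: False; v_1: False; v_2: True; v_3: True; v_4: True; v_5: False; v_6: False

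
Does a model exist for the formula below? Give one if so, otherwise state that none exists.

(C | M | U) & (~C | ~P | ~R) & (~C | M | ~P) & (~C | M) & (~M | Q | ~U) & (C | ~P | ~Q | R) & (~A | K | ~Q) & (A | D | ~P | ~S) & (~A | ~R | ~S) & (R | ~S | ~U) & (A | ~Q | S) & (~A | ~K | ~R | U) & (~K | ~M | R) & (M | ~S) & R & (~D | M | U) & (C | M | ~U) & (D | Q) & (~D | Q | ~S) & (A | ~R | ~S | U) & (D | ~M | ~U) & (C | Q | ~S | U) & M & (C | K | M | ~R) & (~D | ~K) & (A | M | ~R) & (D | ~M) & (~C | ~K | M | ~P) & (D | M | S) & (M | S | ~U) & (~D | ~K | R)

Unit clause (R) forces R = True.
Unit clause (M) forces M = True.
In (D | ~M) only D is left, so D = True.
In (~D | ~K) only ~K is left, so K = False.
Set A = False.
Set Q = False.
  then (~M | Q | ~U) forces U = False.
  then (~D | Q | ~S) forces S = False.
Set P = True.
  then (~C | ~P | ~R) forces C = False.
All clauses satisfied.

D = True; A = False; Q = False; U = False; S = False; P = True; M = True; C = False; R = True; K = False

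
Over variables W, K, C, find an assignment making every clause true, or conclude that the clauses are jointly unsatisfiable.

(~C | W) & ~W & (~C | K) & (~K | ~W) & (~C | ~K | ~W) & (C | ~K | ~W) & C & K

Case W = True:
  Clause (~W) is falsified — contradiction.
Case W = False:
  (~C | W) forces C = False.
  Clause (C) is falsified — contradiction.
Both cases fail, so the formula is unsatisfiable.

The formula is unsatisfiable.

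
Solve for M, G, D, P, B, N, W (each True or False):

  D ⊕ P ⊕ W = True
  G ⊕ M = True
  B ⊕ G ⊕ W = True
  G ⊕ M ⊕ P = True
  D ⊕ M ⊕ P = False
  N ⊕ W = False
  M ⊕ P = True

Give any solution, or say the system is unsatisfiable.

M = True; G = False; D = True; P = False; B = True; N = False; W = False

D ⊕ P ⊕ W = T ⊕ F ⊕ F = True ✓
G ⊕ M = F ⊕ T = True ✓
B ⊕ G ⊕ W = T ⊕ F ⊕ F = True ✓
G ⊕ M ⊕ P = F ⊕ T ⊕ F = True ✓
D ⊕ M ⊕ P = T ⊕ T ⊕ F = False ✓
N ⊕ W = F ⊕ F = False ✓
M ⊕ P = T ⊕ F = True ✓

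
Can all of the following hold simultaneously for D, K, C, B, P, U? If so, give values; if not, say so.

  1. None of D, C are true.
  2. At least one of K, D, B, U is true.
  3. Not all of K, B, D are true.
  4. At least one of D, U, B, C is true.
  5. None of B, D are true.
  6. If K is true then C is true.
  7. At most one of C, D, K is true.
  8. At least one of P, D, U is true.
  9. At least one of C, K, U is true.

D: False, K: False, C: False, B: False, P: False, U: True

  (1) {D, C}: 0 true — none ✓
  (2) {K, D, B, U}: 1 true — at least one ✓
  (3) {K, B, D}: 0/3 true — not all ✓
  (4) {D, U, B, C}: 1 true — at least one ✓
  (5) {B, D}: 0 true — none ✓
  (6) K=F ⇒ C: vacuous ✓
  (7) {C, D, K}: 0 true — at most one ✓
  (8) {P, D, U}: 1 true — at least one ✓
  (9) {C, K, U}: 1 true — at least one ✓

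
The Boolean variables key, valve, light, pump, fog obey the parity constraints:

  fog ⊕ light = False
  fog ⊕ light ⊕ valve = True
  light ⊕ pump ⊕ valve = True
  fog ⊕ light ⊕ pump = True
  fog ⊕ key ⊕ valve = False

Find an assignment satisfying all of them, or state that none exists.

key = False, valve = True, light = True, pump = True, fog = True

fog ⊕ light = T ⊕ T = False ✓
fog ⊕ light ⊕ valve = T ⊕ T ⊕ T = True ✓
light ⊕ pump ⊕ valve = T ⊕ T ⊕ T = True ✓
fog ⊕ light ⊕ pump = T ⊕ T ⊕ T = True ✓
fog ⊕ key ⊕ valve = T ⊕ F ⊕ T = False ✓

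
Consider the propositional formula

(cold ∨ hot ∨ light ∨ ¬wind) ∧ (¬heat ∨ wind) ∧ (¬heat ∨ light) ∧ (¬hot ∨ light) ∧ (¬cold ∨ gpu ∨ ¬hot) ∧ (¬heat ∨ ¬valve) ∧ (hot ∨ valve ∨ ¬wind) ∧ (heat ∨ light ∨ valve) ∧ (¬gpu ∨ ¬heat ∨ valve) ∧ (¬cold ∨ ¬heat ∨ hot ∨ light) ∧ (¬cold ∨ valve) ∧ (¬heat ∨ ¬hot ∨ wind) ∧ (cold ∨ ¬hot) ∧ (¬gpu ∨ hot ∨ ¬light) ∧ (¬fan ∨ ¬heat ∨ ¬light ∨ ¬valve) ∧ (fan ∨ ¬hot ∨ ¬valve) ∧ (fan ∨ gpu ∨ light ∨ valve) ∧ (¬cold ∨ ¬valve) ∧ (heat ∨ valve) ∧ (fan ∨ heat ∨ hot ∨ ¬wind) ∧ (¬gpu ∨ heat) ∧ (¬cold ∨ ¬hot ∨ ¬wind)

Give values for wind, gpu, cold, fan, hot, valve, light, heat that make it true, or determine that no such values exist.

Set wind = False.
  then (¬heat ∨ wind) forces heat = False.
  then (heat ∨ valve) forces valve = True.
  then (¬gpu ∨ heat) forces gpu = False.
  then (¬cold ∨ ¬valve) forces cold = False.
  then (cold ∨ ¬hot) forces hot = False.
Set fan = True.
Set light = True.
All clauses satisfied.

wind: False, gpu: False, cold: False, fan: True, hot: False, valve: True, light: True, heat: False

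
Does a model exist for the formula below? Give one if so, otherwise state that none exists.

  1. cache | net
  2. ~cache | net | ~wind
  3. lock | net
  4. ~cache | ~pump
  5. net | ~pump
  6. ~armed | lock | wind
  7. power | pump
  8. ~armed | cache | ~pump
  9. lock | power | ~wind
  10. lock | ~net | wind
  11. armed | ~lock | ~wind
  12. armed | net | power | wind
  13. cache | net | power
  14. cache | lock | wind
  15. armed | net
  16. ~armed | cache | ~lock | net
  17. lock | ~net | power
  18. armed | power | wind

Set net = True.
Set pump = False.
  then (power | pump) forces power = True.
Set lock = True.
Set wind = False.
Set armed = False.
Set cache = True.
All clauses satisfied.

net = True, pump = False, lock = True, wind = False, armed = False, power = True, cache = True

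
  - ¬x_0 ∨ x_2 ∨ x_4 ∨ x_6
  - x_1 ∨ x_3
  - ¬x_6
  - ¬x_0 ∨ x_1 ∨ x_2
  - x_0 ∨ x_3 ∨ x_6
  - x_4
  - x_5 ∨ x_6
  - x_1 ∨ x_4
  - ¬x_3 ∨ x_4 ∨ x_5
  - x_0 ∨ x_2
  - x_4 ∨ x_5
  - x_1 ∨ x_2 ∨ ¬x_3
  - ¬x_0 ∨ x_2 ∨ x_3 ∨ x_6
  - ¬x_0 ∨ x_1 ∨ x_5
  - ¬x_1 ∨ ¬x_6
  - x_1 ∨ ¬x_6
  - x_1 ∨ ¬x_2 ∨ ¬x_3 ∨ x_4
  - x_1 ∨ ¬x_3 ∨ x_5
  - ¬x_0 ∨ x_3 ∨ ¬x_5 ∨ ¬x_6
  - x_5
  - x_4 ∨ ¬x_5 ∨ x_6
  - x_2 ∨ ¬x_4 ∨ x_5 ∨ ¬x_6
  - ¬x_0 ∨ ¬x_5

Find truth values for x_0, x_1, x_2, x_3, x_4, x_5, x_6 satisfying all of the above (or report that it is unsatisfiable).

x_0=F; x_1=F; x_2=T; x_3=T; x_4=T; x_5=T; x_6=F

Unit clause (¬x_6) forces x_6 = False.
Unit clause (x_4) forces x_4 = True.
In (x_5 ∨ x_6) only x_5 is left, so x_5 = True.
In (¬x_0 ∨ ¬x_5) only ¬x_0 is left, so x_0 = False.
In (x_0 ∨ x_3 ∨ x_6) only x_3 is left, so x_3 = True.
In (x_0 ∨ x_2) only x_2 is left, so x_2 = True.
Set x_1 = False.
All clauses satisfied.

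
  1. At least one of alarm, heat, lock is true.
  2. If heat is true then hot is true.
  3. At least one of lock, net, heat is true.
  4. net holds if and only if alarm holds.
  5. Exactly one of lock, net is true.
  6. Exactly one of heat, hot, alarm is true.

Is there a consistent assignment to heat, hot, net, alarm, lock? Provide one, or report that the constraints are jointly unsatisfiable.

heat = False, hot = False, net = True, alarm = True, lock = False

  (1) {alarm, heat, lock}: 1 true — at least one ✓
  (2) heat=F ⇒ hot: vacuous ✓
  (3) {lock, net, heat}: 1 true — at least one ✓
  (4) net=T, alarm=T — same ✓
  (5) {lock, net}: 1 true — exactly one ✓
  (6) {heat, hot, alarm}: 1 true — exactly one ✓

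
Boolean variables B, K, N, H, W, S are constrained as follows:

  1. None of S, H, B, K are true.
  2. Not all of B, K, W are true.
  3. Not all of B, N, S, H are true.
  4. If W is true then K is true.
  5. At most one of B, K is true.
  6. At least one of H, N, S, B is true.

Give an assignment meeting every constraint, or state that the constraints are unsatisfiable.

B=F, K=F, N=T, H=F, W=F, S=F

  (1) {S, H, B, K}: 0 true — none ✓
  (2) {B, K, W}: 0/3 true — not all ✓
  (3) {B, N, S, H}: 1/4 true — not all ✓
  (4) W=F ⇒ K: vacuous ✓
  (5) {B, K}: 0 true — at most one ✓
  (6) {H, N, S, B}: 1 true — at least one ✓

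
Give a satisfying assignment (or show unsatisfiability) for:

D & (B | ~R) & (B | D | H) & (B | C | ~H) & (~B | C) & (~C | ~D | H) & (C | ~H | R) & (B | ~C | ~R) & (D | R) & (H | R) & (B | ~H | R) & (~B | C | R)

Unit clause (D) forces D = True.
Set R = True.
  then (B | ~R) forces B = True.
  then (~B | C) forces C = True.
  then (~C | ~D | H) forces H = True.
All clauses satisfied.

D = True, R = True, H = True, C = True, B = True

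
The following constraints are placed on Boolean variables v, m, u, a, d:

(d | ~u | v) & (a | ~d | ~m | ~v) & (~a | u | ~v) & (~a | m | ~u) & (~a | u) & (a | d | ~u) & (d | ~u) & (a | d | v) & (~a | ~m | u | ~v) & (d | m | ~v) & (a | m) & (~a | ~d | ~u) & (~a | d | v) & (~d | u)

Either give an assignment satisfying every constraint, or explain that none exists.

v = True, m = True, u = False, a = False, d = False

Set v = True.
Try m = False:
  (d | m | ~v) forces d = True.
  (a | m) forces a = True.
  (~a | u | ~v) forces u = True.
  clause (~a | m | ~u) is falsified — backtrack.
So m = True.
Set u = False.
  then (~a | u | ~v) forces a = False.
  then (~d | u) forces d = False.
All clauses satisfied.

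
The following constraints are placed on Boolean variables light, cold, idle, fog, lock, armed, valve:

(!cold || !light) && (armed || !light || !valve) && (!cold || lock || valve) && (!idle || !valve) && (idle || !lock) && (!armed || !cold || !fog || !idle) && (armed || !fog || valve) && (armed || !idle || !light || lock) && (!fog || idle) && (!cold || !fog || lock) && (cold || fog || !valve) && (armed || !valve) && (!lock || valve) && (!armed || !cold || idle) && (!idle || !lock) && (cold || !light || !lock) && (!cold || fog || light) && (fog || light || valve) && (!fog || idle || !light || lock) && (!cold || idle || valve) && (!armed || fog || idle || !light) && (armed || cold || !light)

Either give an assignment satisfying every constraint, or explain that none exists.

light: True; cold: False; idle: True; fog: False; lock: False; armed: True; valve: False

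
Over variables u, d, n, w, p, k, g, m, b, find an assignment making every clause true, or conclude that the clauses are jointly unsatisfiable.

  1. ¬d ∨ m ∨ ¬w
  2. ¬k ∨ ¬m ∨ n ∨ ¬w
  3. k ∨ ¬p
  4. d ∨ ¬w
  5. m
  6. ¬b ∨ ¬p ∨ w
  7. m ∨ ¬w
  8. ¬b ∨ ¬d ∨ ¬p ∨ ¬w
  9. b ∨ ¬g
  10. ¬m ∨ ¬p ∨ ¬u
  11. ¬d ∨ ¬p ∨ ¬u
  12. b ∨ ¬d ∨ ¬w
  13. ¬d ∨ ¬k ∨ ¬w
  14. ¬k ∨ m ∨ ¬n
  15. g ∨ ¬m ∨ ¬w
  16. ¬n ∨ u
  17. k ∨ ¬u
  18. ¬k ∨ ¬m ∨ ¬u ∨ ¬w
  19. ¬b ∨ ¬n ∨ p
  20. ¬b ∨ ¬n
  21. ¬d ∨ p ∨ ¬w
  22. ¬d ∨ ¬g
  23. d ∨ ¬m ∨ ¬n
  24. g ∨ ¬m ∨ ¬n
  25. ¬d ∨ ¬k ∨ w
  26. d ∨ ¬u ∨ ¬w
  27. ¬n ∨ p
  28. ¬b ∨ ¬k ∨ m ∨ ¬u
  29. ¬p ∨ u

u: False; d: False; n: False; w: False; p: False; k: False; g: False; m: True; b: False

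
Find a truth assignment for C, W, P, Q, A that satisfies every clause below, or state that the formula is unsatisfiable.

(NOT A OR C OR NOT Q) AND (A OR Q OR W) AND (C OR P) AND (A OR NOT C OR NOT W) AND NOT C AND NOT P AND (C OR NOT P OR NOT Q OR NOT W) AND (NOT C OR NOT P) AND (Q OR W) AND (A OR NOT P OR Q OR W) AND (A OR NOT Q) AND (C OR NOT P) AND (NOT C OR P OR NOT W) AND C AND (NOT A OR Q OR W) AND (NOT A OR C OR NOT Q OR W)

Unsatisfiable — no assignment works.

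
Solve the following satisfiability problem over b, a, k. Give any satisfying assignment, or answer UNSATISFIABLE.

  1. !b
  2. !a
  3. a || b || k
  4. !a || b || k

b = False, a = False, k = True

Unit clause (!b) forces b = False.
Unit clause (!a) forces a = False.
In (a || b || k) only k is left, so k = True.
All clauses satisfied.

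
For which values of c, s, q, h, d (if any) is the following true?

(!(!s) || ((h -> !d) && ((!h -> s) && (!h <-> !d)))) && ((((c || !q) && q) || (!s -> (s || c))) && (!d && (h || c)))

c = False, s = True, q = False, h = True, d = False

  !(!s) || ((h -> !d) && ((!h -> s) && (!h <-> !d))) = True
    !(!s) = True
      !s = False
    (h -> !d) && ((!h -> s) && (!h <-> !d)) = False
      h -> !d = True
        !d = True
      (!h -> s) && (!h <-> !d) = False
        !h -> s = True
          !h = False
        !h <-> !d = False
          !h = False
          !d = True
  (((c || !q) && q) || (!s -> (s || c))) && (!d && (h || c)) = True
    ((c || !q) && q) || (!s -> (s || c)) = True
      (c || !q) && q = False
        c || !q = True
          !q = True
      !s -> (s || c) = True
        !s = False
        s || c = True
    !d && (h || c) = True
      !d = True
      h || c = True
Both conjuncts True, so the formula holds.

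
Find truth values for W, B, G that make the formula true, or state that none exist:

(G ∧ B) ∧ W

W = True, B = True, G = True

  G ∧ B = True
Both conjuncts True, so the formula holds.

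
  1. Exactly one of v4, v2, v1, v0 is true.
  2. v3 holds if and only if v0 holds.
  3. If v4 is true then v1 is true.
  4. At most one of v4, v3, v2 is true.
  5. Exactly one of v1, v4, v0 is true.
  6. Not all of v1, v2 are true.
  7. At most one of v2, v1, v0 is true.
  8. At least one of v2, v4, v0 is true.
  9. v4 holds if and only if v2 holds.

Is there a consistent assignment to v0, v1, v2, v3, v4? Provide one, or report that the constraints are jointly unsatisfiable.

v0 = True, v1 = False, v2 = False, v3 = True, v4 = False

  (1) {v4, v2, v1, v0}: 1 true — exactly one ✓
  (2) v3=T, v0=T — same ✓
  (3) v4=F ⇒ v1: vacuous ✓
  (4) {v4, v3, v2}: 1 true — at most one ✓
  (5) {v1, v4, v0}: 1 true — exactly one ✓
  (6) {v1, v2}: 0/2 true — not all ✓
  (7) {v2, v1, v0}: 1 true — at most one ✓
  (8) {v2, v4, v0}: 1 true — at least one ✓
  (9) v4=F, v2=F — same ✓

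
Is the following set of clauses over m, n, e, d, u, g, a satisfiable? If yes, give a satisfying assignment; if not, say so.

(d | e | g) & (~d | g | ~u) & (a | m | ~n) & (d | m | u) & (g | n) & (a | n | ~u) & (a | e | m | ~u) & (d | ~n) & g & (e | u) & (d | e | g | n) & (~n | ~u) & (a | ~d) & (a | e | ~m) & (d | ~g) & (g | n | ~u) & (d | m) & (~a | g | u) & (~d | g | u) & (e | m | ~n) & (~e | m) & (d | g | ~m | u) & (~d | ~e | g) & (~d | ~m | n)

m: True, n: True, e: True, d: True, u: False, g: True, a: True

Unit clause (g) forces g = True.
In (d | ~g) only d is left, so d = True.
In (a | ~d) only a is left, so a = True.
Set m = True.
  then (~d | ~m | n) forces n = True.
  then (~n | ~u) forces u = False.
  then (e | u) forces e = True.
All clauses satisfied.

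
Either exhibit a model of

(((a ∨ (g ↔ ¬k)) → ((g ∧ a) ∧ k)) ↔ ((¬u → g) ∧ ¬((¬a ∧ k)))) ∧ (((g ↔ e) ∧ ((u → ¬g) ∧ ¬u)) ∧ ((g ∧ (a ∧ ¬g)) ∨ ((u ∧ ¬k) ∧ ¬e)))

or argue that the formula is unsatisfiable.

UNSATISFIABLE

Case u = True: the conjunct ¬u is False.
Case u = False: the formula simplifies to (((a ∨ (g ↔ ¬k)) → ((g ∧ a) ∧ k)) ↔ (g ∧ ¬((¬a ∧ k)))) ∧ ((g ↔ e) ∧ (g ∧ (a ∧ ¬g))).
  g = True: the conjunct ¬g is False.
  g = False: the conjunct g is False.
Both cases fail — unsatisfiable.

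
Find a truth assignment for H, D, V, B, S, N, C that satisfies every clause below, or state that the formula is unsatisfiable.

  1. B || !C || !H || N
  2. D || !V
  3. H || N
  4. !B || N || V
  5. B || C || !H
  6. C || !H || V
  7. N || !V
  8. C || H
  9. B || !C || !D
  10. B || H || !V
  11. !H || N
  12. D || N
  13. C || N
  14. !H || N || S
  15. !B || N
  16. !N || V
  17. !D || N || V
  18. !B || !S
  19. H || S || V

H: True, D: True, V: True, B: True, S: False, N: True, C: True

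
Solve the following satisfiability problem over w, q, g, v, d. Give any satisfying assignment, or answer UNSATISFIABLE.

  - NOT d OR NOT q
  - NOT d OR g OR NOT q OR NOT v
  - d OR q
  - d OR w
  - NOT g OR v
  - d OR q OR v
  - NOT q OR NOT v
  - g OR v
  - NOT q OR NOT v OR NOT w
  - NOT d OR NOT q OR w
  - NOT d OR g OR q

Set w = False.
  then (d OR w) forces d = True.
  then (NOT d OR NOT q OR w) forces q = False.
  then (NOT d OR g OR q) forces g = True.
  then (NOT g OR v) forces v = True.
All clauses satisfied.

w = False; q = False; g = True; v = True; d = True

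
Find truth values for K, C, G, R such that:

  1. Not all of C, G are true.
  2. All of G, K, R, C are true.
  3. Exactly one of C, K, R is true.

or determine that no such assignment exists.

Case C = True:
  (1) with C=T forces G = False.
  Constraint (2) is violated (G=F) — contradiction.
Case C = False:
  Constraint (2) is violated (C=F) — contradiction.
Both cases fail — unsatisfiable.

Unsatisfiable — no assignment works.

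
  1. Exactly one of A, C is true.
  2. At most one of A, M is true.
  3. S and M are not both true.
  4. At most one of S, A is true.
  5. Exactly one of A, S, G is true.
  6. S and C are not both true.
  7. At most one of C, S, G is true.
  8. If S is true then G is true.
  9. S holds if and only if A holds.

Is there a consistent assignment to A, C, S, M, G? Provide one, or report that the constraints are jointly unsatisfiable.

No satisfying assignment exists.

Case G = True:
  (5) with G=T forces A = False.
  (1) with A=F forces C = True.
  Constraint (7) is violated (C=T, G=T) — contradiction.
Case G = False:
  (8) with G=F forces S = False.
  (5) with S=F, G=F forces A = True.
  Constraint (9) is violated (S=F, A=T) — contradiction.
Both cases fail — unsatisfiable.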